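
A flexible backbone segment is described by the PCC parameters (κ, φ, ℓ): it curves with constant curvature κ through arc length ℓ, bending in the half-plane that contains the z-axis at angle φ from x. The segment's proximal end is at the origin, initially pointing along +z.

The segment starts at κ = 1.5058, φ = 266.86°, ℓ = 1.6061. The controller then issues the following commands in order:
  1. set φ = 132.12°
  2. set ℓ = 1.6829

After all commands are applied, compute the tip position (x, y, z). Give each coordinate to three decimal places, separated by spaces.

-0.811 0.897 0.379

initial: κ=1.5058, φ=266.86°, ℓ=1.6061
cmd 1: set φ=132.12° → (κ,φ,ℓ)=(1.5058,132.12°,1.6061) → tip=(-0.7793,0.8619,0.4395)
cmd 2: set ℓ=1.6829 → (κ,φ,ℓ)=(1.5058,132.12°,1.6829) → tip=(-0.8111,0.8970,0.3791)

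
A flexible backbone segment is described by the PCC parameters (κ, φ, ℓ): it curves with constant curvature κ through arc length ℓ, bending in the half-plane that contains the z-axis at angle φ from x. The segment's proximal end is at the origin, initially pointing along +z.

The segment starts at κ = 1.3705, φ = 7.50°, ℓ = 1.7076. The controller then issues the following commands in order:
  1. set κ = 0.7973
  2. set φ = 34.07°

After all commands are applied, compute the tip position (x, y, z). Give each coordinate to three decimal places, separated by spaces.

0.823 0.557 1.227

initial: κ=1.3705, φ=7.50°, ℓ=1.7076
cmd 1: set κ=0.7973 → (κ,φ,ℓ)=(0.7973,7.50°,1.7076) → tip=(0.9851,0.1297,1.2269)
cmd 2: set φ=34.07° → (κ,φ,ℓ)=(0.7973,34.07°,1.7076) → tip=(0.8231,0.5566,1.2269)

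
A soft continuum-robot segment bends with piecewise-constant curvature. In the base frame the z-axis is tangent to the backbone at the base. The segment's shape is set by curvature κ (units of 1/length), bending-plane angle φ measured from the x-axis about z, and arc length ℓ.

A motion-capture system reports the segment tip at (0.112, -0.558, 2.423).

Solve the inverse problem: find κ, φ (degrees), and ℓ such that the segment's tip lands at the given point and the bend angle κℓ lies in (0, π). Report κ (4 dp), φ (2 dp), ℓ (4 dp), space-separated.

0.1837 281.35 2.5112

ρ = √(x²+y²) = √(0.112² + -0.558²) = 0.56913
φ = atan2(y, x) mod 360° = atan2(-0.558, 0.112) = 281.3494°
|p|² = ρ² + z² = 0.56913² + 2.423² = 6.19484
κ = 2ρ / |p|² = 2×0.56913 / 6.19484 = 0.18374
θ = 2·atan2(ρ, z) = 2·atan2(0.56913, 2.423) = 0.46141 rad
ℓ = θ/κ = 0.46141/0.18374 = 2.51116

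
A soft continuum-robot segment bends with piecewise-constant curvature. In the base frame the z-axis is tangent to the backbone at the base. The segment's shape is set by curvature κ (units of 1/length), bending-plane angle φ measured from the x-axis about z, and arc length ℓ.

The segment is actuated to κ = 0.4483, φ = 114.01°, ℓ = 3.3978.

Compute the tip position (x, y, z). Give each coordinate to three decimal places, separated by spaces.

-0.864 1.941 2.228

θ = κ·ℓ = 0.4483 × 3.3978 = 1.52323 rad
ρ = (1 − cos θ)/κ = (1 − 0.04754)/0.4483 = 2.12459
z = sin θ / κ = 0.99887/0.4483 = 2.22813
x = ρ cos φ = 2.12459 × cos(114.01°) = -0.86449
y = ρ sin φ = 2.12459 × sin(114.01°) = 1.94076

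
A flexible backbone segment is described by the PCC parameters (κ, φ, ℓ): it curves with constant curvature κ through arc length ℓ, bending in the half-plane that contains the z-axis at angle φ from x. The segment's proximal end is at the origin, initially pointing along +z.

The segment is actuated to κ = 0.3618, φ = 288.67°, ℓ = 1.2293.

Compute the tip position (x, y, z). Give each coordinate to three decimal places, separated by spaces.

0.086 -0.255 1.189

θ = κ·ℓ = 0.3618 × 1.2293 = 0.44476 rad
ρ = (1 − cos θ)/κ = (1 − 0.90271)/0.3618 = 0.26890
z = sin θ / κ = 0.43024/0.3618 = 1.18917
x = ρ cos φ = 0.26890 × cos(288.67°) = 0.08608
y = ρ sin φ = 0.26890 × sin(288.67°) = -0.25475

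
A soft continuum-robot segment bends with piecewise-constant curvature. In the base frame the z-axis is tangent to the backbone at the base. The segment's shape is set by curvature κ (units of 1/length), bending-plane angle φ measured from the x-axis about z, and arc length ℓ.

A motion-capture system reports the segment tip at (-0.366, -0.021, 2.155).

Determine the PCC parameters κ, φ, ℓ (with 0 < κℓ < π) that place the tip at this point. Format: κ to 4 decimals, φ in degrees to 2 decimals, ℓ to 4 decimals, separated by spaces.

ρ = √(x²+y²) = √(-0.366² + -0.021²) = 0.36660
φ = atan2(y, x) mod 360° = atan2(-0.021, -0.366) = 183.2839°
|p|² = ρ² + z² = 0.36660² + 2.155² = 4.77842
κ = 2ρ / |p|² = 2×0.36660 / 4.77842 = 0.15344
θ = 2·atan2(ρ, z) = 2·atan2(0.36660, 2.155) = 0.33701 rad
ℓ = θ/κ = 0.33701/0.15344 = 2.19634

0.1534 183.28 2.1963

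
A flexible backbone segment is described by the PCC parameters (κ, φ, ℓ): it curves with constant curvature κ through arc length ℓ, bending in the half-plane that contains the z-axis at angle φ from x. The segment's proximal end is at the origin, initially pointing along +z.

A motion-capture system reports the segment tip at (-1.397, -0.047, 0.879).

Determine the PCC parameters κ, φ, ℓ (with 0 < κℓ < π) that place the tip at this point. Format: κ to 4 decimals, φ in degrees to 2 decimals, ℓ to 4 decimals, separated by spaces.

ρ = √(x²+y²) = √(-1.397² + -0.047²) = 1.39779
φ = atan2(y, x) mod 360° = atan2(-0.047, -1.397) = 181.9269°
|p|² = ρ² + z² = 1.39779² + 0.879² = 2.72646
κ = 2ρ / |p|² = 2×1.39779 / 2.72646 = 1.02535
θ = 2·atan2(ρ, z) = 2·atan2(1.39779, 0.879) = 2.01887 rad
ℓ = θ/κ = 2.01887/1.02535 = 1.96895

1.0254 181.93 1.9689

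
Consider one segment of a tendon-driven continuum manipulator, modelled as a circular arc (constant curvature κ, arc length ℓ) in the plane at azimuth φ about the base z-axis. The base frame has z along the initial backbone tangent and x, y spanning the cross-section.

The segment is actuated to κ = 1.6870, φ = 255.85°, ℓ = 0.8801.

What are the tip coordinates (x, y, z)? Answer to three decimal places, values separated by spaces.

-0.132 -0.525 0.591

θ = κ·ℓ = 1.6870 × 0.8801 = 1.48473 rad
ρ = (1 − cos θ)/κ = (1 − 0.08596)/1.6870 = 0.54181
z = sin θ / κ = 0.99630/1.6870 = 0.59057
x = ρ cos φ = 0.54181 × cos(255.85°) = -0.13245
y = ρ sin φ = 0.54181 × sin(255.85°) = -0.52537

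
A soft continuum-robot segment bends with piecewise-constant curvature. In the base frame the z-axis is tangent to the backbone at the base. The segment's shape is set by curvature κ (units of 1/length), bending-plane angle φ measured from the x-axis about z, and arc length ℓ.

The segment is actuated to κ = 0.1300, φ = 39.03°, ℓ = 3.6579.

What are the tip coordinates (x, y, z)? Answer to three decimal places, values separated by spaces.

θ = κ·ℓ = 0.1300 × 3.6579 = 0.47553 rad
ρ = (1 − cos θ)/κ = (1 − 0.88905)/0.1300 = 0.85345
z = sin θ / κ = 0.45781/0.1300 = 3.52159
x = ρ cos φ = 0.85345 × cos(39.03°) = 0.66297
y = ρ sin φ = 0.85345 × sin(39.03°) = 0.53744

0.663 0.537 3.522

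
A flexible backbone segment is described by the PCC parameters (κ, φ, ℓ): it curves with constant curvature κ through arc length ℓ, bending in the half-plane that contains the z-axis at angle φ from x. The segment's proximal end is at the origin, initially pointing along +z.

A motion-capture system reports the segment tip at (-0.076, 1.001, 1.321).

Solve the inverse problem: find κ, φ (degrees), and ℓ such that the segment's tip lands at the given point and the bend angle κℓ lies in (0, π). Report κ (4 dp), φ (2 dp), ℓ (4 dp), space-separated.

ρ = √(x²+y²) = √(-0.076² + 1.001²) = 1.00388
φ = atan2(y, x) mod 360° = atan2(1.001, -0.076) = 94.3418°
|p|² = ρ² + z² = 1.00388² + 1.321² = 2.75282
κ = 2ρ / |p|² = 2×1.00388 / 2.75282 = 0.72935
θ = 2·atan2(ρ, z) = 2·atan2(1.00388, 1.321) = 1.29967 rad
ℓ = θ/κ = 1.29967/0.72935 = 1.78195

0.7293 94.34 1.7820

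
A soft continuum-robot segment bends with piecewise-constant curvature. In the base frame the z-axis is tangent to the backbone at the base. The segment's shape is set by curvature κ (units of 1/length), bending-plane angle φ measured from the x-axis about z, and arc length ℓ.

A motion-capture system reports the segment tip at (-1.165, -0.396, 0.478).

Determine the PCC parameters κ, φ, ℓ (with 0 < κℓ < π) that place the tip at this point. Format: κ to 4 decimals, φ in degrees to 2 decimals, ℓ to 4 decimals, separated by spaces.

1.4123 198.77 1.6998

ρ = √(x²+y²) = √(-1.165² + -0.396²) = 1.23046
φ = atan2(y, x) mod 360° = atan2(-0.396, -1.165) = 198.7736°
|p|² = ρ² + z² = 1.23046² + 0.478² = 1.74253
κ = 2ρ / |p|² = 2×1.23046 / 1.74253 = 1.41228
θ = 2·atan2(ρ, z) = 2·atan2(1.23046, 0.478) = 2.40054 rad
ℓ = θ/κ = 2.40054/1.41228 = 1.69976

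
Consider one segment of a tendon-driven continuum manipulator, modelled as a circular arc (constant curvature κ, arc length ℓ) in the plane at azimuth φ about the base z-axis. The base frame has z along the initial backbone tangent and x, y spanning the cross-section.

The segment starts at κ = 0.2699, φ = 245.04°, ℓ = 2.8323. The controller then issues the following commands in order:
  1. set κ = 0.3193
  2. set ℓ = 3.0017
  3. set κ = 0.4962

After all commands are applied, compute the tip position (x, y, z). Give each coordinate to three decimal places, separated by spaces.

-0.781 -1.679 2.009

initial: κ=0.2699, φ=245.04°, ℓ=2.8323
cmd 1: set κ=0.3193 → (κ,φ,ℓ)=(0.3193,245.04°,2.8323) → tip=(-0.5046,-1.0841,2.4617)
cmd 2: set ℓ=3.0017 → (κ,φ,ℓ)=(0.3193,245.04°,3.0017) → tip=(-0.5619,-1.2073,2.5628)
cmd 3: set κ=0.4962 → (κ,φ,ℓ)=(0.4962,245.04°,3.0017) → tip=(-0.7813,-1.6786,2.0087)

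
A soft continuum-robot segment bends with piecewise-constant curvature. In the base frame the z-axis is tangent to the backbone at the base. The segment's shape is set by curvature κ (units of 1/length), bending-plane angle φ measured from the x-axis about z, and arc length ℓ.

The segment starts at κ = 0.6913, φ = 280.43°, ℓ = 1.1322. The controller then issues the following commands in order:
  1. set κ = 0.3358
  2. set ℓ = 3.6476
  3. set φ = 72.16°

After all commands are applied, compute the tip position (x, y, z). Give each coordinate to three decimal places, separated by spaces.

0.603 1.874 2.802

initial: κ=0.6913, φ=280.43°, ℓ=1.1322
cmd 1: set κ=0.3358 → (κ,φ,ℓ)=(0.3358,280.43°,1.1322) → tip=(0.0385,-0.2091,1.1051)
cmd 2: set ℓ=3.6476 → (κ,φ,ℓ)=(0.3358,280.43°,3.6476) → tip=(0.3563,-1.9357,2.8015)
cmd 3: set φ=72.16° → (κ,φ,ℓ)=(0.3358,72.16°,3.6476) → tip=(0.6030,1.8736,2.8015)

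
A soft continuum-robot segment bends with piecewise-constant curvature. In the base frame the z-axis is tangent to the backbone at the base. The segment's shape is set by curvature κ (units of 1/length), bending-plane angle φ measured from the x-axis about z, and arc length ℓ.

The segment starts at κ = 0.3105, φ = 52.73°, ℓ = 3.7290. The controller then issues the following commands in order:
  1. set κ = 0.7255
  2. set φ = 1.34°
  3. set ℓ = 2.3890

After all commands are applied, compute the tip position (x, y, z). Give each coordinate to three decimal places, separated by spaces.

initial: κ=0.3105, φ=52.73°, ℓ=3.7290
cmd 1: set κ=0.7255 → (κ,φ,ℓ)=(0.7255,52.73°,3.7290) → tip=(1.5912,2.0911,0.5824)
cmd 2: set φ=1.34° → (κ,φ,ℓ)=(0.7255,1.34°,3.7290) → tip=(2.6269,0.0614,0.5824)
cmd 3: set ℓ=2.3890 → (κ,φ,ℓ)=(0.7255,1.34°,2.3890) → tip=(1.6008,0.0374,1.3602)

1.601 0.037 1.360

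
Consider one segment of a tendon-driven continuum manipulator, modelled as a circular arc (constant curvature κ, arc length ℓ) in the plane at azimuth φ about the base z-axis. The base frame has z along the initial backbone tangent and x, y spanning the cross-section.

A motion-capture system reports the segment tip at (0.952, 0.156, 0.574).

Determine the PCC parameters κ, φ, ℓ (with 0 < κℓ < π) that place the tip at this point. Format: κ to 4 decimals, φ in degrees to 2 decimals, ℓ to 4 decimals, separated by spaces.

ρ = √(x²+y²) = √(0.952² + 0.156²) = 0.96470
φ = atan2(y, x) mod 360° = atan2(0.156, 0.952) = 9.3061°
|p|² = ρ² + z² = 0.96470² + 0.574² = 1.26012
κ = 2ρ / |p|² = 2×0.96470 / 1.26012 = 1.53112
θ = 2·atan2(ρ, z) = 2·atan2(0.96470, 0.574) = 2.06811 rad
ℓ = θ/κ = 2.06811/1.53112 = 1.35072

1.5311 9.31 1.3507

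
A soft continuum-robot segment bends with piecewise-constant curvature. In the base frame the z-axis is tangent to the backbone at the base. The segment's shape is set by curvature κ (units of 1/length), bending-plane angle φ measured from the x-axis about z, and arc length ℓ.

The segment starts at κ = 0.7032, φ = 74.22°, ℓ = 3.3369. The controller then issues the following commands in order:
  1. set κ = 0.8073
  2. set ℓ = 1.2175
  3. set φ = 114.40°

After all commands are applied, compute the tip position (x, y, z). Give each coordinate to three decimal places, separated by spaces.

initial: κ=0.7032, φ=74.22°, ℓ=3.3369
cmd 1: set κ=0.8073 → (κ,φ,ℓ)=(0.8073,74.22°,3.3369) → tip=(0.6405,2.2665,0.5362)
cmd 2: set ℓ=1.2175 → (κ,φ,ℓ)=(0.8073,74.22°,1.2175) → tip=(0.1500,0.5309,1.0307)
cmd 3: set φ=114.40° → (κ,φ,ℓ)=(0.8073,114.40°,1.2175) → tip=(-0.2279,0.5024,1.0307)

-0.228 0.502 1.031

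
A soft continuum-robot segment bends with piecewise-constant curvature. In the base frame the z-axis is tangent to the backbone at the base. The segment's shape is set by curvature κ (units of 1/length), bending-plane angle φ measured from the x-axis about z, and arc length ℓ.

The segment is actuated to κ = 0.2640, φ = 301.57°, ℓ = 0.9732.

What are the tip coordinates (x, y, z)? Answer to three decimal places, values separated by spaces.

θ = κ·ℓ = 0.2640 × 0.9732 = 0.25692 rad
ρ = (1 − cos θ)/κ = (1 − 0.96718)/0.2640 = 0.12433
z = sin θ / κ = 0.25411/0.2640 = 0.96253
x = ρ cos φ = 0.12433 × cos(301.57°) = 0.06509
y = ρ sin φ = 0.12433 × sin(301.57°) = -0.10593

0.065 -0.106 0.963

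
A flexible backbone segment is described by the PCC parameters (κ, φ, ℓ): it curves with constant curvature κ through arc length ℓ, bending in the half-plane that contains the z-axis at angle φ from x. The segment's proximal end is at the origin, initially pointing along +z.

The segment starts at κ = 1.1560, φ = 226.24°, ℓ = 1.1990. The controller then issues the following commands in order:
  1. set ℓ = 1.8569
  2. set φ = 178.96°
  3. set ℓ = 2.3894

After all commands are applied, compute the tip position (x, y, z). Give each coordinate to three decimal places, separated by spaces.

initial: κ=1.1560, φ=226.24°, ℓ=1.1990
cmd 1: set ℓ=1.8569 → (κ,φ,ℓ)=(1.1560,226.24°,1.8569) → tip=(-0.9241,-0.9650,0.7256)
cmd 2: set φ=178.96° → (κ,φ,ℓ)=(1.1560,178.96°,1.8569) → tip=(-1.3358,0.0243,0.7256)
cmd 3: set ℓ=2.3894 → (κ,φ,ℓ)=(1.1560,178.96°,2.3894) → tip=(-1.6683,0.0303,0.3204)

-1.668 0.030 0.320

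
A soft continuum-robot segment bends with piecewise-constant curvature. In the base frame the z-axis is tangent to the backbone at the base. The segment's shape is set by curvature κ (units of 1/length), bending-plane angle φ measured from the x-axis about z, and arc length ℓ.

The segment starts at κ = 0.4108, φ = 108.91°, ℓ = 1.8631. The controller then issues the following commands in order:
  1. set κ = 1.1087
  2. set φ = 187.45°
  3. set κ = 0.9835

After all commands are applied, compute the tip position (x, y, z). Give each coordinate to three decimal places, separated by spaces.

initial: κ=0.4108, φ=108.91°, ℓ=1.8631
cmd 1: set κ=1.1087 → (κ,φ,ℓ)=(1.1087,108.91°,1.8631) → tip=(-0.4311,1.2585,0.7938)
cmd 2: set φ=187.45° → (κ,φ,ℓ)=(1.1087,187.45°,1.8631) → tip=(-1.3190,-0.1725,0.7938)
cmd 3: set κ=0.9835 → (κ,φ,ℓ)=(0.9835,187.45°,1.8631) → tip=(-1.2689,-0.1659,0.9822)

-1.269 -0.166 0.982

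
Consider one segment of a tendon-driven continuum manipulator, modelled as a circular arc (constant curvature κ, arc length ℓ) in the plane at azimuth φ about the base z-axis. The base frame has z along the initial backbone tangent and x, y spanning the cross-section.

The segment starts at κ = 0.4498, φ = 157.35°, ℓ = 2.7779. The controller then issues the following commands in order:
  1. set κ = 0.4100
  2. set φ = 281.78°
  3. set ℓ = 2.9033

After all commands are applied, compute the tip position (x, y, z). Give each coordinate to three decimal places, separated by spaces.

initial: κ=0.4498, φ=157.35°, ℓ=2.7779
cmd 1: set κ=0.4100 → (κ,φ,ℓ)=(0.4100,157.35°,2.7779) → tip=(-1.3088,0.5461,2.2151)
cmd 2: set φ=281.78° → (κ,φ,ℓ)=(0.4100,281.78°,2.7779) → tip=(0.2895,-1.3883,2.2151)
cmd 3: set ℓ=2.9033 → (κ,φ,ℓ)=(0.4100,281.78°,2.9033) → tip=(0.3130,-1.5010,2.2646)

0.313 -1.501 2.265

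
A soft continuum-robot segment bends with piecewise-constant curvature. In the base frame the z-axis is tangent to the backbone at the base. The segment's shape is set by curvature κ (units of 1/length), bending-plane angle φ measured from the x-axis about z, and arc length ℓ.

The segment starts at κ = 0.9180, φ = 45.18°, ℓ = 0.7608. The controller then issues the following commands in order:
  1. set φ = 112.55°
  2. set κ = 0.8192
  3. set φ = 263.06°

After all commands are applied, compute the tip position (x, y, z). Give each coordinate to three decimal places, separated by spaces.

initial: κ=0.9180, φ=45.18°, ℓ=0.7608
cmd 1: set φ=112.55° → (κ,φ,ℓ)=(0.9180,112.55°,0.7608) → tip=(-0.0978,0.2356,0.7004)
cmd 2: set κ=0.8192 → (κ,φ,ℓ)=(0.8192,112.55°,0.7608) → tip=(-0.0880,0.2120,0.7125)
cmd 3: set φ=263.06° → (κ,φ,ℓ)=(0.8192,263.06°,0.7608) → tip=(-0.0277,-0.2278,0.7125)

-0.028 -0.228 0.712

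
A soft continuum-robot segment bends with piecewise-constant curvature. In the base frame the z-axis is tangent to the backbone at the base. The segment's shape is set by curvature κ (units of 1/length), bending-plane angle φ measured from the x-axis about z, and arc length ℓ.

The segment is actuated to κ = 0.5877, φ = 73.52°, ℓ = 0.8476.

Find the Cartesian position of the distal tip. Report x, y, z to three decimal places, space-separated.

θ = κ·ℓ = 0.5877 × 0.8476 = 0.49813 rad
ρ = (1 − cos θ)/κ = (1 − 0.87848)/0.5877 = 0.20678
z = sin θ / κ = 0.47779/0.5877 = 0.81298
x = ρ cos φ = 0.20678 × cos(73.52°) = 0.05866
y = ρ sin φ = 0.20678 × sin(73.52°) = 0.19829

0.059 0.198 0.813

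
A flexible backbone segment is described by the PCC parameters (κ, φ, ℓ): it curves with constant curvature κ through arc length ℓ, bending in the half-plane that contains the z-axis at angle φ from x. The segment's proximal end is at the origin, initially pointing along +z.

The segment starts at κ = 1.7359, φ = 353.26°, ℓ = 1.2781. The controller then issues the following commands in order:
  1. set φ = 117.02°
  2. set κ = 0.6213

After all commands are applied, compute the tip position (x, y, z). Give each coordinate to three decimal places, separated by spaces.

initial: κ=1.7359, φ=353.26°, ℓ=1.2781
cmd 1: set φ=117.02° → (κ,φ,ℓ)=(1.7359,117.02°,1.2781) → tip=(-0.4196,0.8229,0.4593)
cmd 2: set κ=0.6213 → (κ,φ,ℓ)=(0.6213,117.02°,1.2781) → tip=(-0.2187,0.4288,1.1480)

-0.219 0.429 1.148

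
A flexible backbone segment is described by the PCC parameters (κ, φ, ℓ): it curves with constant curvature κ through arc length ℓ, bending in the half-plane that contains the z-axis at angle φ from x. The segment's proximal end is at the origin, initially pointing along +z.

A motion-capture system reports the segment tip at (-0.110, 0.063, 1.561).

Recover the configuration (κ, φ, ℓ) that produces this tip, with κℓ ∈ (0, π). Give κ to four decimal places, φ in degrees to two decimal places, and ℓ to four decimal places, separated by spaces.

0.1034 150.20 1.5679

ρ = √(x²+y²) = √(-0.110² + 0.063²) = 0.12676
φ = atan2(y, x) mod 360° = atan2(0.063, -0.110) = 150.1991°
|p|² = ρ² + z² = 0.12676² + 1.561² = 2.45279
κ = 2ρ / |p|² = 2×0.12676 / 2.45279 = 0.10336
θ = 2·atan2(ρ, z) = 2·atan2(0.12676, 1.561) = 0.16206 rad
ℓ = θ/κ = 0.16206/0.10336 = 1.56785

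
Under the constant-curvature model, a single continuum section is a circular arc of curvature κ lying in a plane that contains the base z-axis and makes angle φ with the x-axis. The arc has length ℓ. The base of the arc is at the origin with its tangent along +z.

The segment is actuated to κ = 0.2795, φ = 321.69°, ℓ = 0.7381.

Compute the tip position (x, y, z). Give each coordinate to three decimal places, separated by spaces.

0.060 -0.047 0.733

θ = κ·ℓ = 0.2795 × 0.7381 = 0.20630 rad
ρ = (1 − cos θ)/κ = (1 − 0.97880)/0.2795 = 0.07586
z = sin θ / κ = 0.20484/0.2795 = 0.73288
x = ρ cos φ = 0.07586 × cos(321.69°) = 0.05953
y = ρ sin φ = 0.07586 × sin(321.69°) = -0.04703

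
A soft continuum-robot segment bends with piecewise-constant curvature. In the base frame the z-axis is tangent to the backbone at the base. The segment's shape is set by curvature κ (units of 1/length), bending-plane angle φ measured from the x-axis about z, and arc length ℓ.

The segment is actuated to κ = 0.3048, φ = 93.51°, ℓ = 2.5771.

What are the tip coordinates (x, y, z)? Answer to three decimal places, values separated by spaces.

-0.059 0.959 2.320

θ = κ·ℓ = 0.3048 × 2.5771 = 0.78550 rad
ρ = (1 − cos θ)/κ = (1 − 0.70703)/0.3048 = 0.96117
z = sin θ / κ = 0.70718/0.3048 = 2.32014
x = ρ cos φ = 0.96117 × cos(93.51°) = -0.05885
y = ρ sin φ = 0.96117 × sin(93.51°) = 0.95937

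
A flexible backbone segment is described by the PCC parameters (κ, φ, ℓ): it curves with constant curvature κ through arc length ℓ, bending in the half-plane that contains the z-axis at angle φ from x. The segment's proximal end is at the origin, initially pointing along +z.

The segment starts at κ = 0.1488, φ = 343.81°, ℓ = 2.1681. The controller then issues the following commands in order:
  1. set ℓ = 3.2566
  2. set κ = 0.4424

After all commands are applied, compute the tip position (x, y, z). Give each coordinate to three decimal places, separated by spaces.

initial: κ=0.1488, φ=343.81°, ℓ=2.1681
cmd 1: set ℓ=3.2566 → (κ,φ,ℓ)=(0.1488,343.81°,3.2566) → tip=(0.7430,-0.2157,3.1306)
cmd 2: set κ=0.4424 → (κ,φ,ℓ)=(0.4424,343.81°,3.2566) → tip=(1.8892,-0.5485,2.2413)

1.889 -0.549 2.241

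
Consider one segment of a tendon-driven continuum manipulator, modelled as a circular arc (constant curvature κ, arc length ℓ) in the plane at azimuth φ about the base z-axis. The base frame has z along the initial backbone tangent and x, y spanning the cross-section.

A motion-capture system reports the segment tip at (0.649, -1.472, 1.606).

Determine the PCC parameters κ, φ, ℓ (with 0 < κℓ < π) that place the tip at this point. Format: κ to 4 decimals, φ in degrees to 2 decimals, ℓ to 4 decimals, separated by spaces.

ρ = √(x²+y²) = √(0.649² + -1.472²) = 1.60872
φ = atan2(y, x) mod 360° = atan2(-1.472, 0.649) = 293.7925°
|p|² = ρ² + z² = 1.60872² + 1.606² = 5.16722
κ = 2ρ / |p|² = 2×1.60872 / 5.16722 = 0.62266
θ = 2·atan2(ρ, z) = 2·atan2(1.60872, 1.606) = 1.57249 rad
ℓ = θ/κ = 1.57249/0.62266 = 2.52542

0.6227 293.79 2.5254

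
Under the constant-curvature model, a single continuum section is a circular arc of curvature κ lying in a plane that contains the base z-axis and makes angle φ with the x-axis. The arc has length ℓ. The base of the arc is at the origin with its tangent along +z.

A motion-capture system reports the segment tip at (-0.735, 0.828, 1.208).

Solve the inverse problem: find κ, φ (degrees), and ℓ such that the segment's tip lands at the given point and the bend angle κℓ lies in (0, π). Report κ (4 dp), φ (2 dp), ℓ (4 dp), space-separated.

ρ = √(x²+y²) = √(-0.735² + 0.828²) = 1.10716
φ = atan2(y, x) mod 360° = atan2(0.828, -0.735) = 131.5949°
|p|² = ρ² + z² = 1.10716² + 1.208² = 2.68507
κ = 2ρ / |p|² = 2×1.10716 / 2.68507 = 0.82468
θ = 2·atan2(ρ, z) = 2·atan2(1.10716, 1.208) = 1.48374 rad
ℓ = θ/κ = 1.48374/0.82468 = 1.79917

0.8247 131.59 1.7992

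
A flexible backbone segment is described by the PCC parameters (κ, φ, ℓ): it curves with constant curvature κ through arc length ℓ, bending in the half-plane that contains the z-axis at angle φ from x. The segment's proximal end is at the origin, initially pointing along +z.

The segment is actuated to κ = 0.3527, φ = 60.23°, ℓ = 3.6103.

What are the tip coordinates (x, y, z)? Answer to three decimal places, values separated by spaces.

θ = κ·ℓ = 0.3527 × 3.6103 = 1.27335 rad
ρ = (1 − cos θ)/κ = (1 − 0.29308)/0.3527 = 2.00432
z = sin θ / κ = 0.95609/0.3527 = 2.71077
x = ρ cos φ = 2.00432 × cos(60.23°) = 0.99518
y = ρ sin φ = 2.00432 × sin(60.23°) = 1.73980

0.995 1.740 2.711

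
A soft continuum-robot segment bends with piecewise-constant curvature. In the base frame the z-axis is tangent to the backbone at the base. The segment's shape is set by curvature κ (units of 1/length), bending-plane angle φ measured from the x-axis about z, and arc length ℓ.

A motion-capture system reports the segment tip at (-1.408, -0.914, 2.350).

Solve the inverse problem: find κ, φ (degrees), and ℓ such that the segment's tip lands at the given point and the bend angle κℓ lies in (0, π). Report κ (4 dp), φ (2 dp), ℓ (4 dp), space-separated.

0.4025 212.99 3.0818

ρ = √(x²+y²) = √(-1.408² + -0.914²) = 1.67865
φ = atan2(y, x) mod 360° = atan2(-0.914, -1.408) = 212.9895°
|p|² = ρ² + z² = 1.67865² + 2.350² = 8.34036
κ = 2ρ / |p|² = 2×1.67865 / 8.34036 = 0.40254
θ = 2·atan2(ρ, z) = 2·atan2(1.67865, 2.350) = 1.24054 rad
ℓ = θ/κ = 1.24054/0.40254 = 3.08182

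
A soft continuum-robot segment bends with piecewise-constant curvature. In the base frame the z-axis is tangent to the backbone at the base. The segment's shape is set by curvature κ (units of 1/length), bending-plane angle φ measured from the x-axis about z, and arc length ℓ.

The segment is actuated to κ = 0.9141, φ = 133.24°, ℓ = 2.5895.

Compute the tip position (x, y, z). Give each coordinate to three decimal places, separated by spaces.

θ = κ·ℓ = 0.9141 × 2.5895 = 2.36706 rad
ρ = (1 − cos θ)/κ = (1 − -0.71475)/0.9141 = 1.87589
z = sin θ / κ = 0.69938/0.9141 = 0.76510
x = ρ cos φ = 1.87589 × cos(133.24°) = -1.28509
y = ρ sin φ = 1.87589 × sin(133.24°) = 1.36657

-1.285 1.367 0.765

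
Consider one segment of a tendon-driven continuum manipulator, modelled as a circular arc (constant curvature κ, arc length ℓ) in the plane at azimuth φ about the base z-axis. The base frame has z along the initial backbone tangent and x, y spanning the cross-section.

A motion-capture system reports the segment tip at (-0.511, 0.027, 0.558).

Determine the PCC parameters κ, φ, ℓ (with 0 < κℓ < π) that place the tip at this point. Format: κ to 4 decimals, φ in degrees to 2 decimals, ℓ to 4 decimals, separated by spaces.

1.7854 176.98 0.8314

ρ = √(x²+y²) = √(-0.511² + 0.027²) = 0.51171
φ = atan2(y, x) mod 360° = atan2(0.027, -0.511) = 176.9754°
|p|² = ρ² + z² = 0.51171² + 0.558² = 0.57321
κ = 2ρ / |p|² = 2×0.51171 / 0.57321 = 1.78542
θ = 2·atan2(ρ, z) = 2·atan2(0.51171, 0.558) = 1.48431 rad
ℓ = θ/κ = 1.48431/1.78542 = 0.83135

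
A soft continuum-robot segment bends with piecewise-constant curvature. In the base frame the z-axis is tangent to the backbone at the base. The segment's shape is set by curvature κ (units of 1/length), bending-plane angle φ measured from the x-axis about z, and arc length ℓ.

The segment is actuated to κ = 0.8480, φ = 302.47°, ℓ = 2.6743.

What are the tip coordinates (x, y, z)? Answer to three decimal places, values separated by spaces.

1.039 -1.634 0.904

θ = κ·ℓ = 0.8480 × 2.6743 = 2.26781 rad
ρ = (1 − cos θ)/κ = (1 − -0.64193)/0.8480 = 1.93624
z = sin θ / κ = 0.76676/0.8480 = 0.90420
x = ρ cos φ = 1.93624 × cos(302.47°) = 1.03948
y = ρ sin φ = 1.93624 × sin(302.47°) = -1.63355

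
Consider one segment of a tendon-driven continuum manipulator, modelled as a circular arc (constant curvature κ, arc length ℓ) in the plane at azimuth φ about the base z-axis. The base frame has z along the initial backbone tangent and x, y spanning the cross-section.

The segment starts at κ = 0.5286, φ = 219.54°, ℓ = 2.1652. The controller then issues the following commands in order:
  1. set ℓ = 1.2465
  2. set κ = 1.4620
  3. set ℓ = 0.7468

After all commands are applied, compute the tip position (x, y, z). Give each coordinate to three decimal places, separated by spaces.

-0.284 -0.235 0.607

initial: κ=0.5286, φ=219.54°, ℓ=2.1652
cmd 1: set ℓ=1.2465 → (κ,φ,ℓ)=(0.5286,219.54°,1.2465) → tip=(-0.3054,-0.2521,1.1582)
cmd 2: set κ=1.4620 → (κ,φ,ℓ)=(1.4620,219.54°,1.2465) → tip=(-0.6588,-0.5438,0.6625)
cmd 3: set ℓ=0.7468 → (κ,φ,ℓ)=(1.4620,219.54°,0.7468) → tip=(-0.2844,-0.2348,0.6070)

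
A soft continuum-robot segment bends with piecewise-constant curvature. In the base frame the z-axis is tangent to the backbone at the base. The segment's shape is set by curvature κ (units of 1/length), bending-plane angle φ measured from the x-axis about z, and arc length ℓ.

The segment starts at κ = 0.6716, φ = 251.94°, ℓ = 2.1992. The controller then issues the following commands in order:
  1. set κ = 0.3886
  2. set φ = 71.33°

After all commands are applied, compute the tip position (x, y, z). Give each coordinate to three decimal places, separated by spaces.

0.283 0.837 1.941

initial: κ=0.6716, φ=251.94°, ℓ=2.1992
cmd 1: set κ=0.3886 → (κ,φ,ℓ)=(0.3886,251.94°,2.1992) → tip=(-0.2740,-0.8404,1.9411)
cmd 2: set φ=71.33° → (κ,φ,ℓ)=(0.3886,71.33°,2.1992) → tip=(0.2830,0.8374,1.9411)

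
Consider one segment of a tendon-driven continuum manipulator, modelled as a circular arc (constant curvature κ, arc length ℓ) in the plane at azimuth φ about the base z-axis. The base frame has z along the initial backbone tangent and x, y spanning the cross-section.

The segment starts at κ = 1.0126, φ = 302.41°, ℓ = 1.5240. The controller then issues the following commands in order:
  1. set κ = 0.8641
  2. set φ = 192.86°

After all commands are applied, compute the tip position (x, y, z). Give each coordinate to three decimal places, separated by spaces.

-0.845 -0.193 1.120

initial: κ=1.0126, φ=302.41°, ℓ=1.5240
cmd 1: set κ=0.8641 → (κ,φ,ℓ)=(0.8641,302.41°,1.5240) → tip=(0.4645,-0.7316,1.1202)
cmd 2: set φ=192.86° → (κ,φ,ℓ)=(0.8641,192.86°,1.5240) → tip=(-0.8448,-0.1929,1.1202)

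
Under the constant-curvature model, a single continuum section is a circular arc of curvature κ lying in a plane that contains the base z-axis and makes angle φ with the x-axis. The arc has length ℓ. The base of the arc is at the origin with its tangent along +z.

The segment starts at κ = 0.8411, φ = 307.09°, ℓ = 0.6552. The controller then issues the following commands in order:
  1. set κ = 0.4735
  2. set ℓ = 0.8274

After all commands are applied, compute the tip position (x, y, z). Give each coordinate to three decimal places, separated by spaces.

initial: κ=0.8411, φ=307.09°, ℓ=0.6552
cmd 1: set κ=0.4735 → (κ,φ,ℓ)=(0.4735,307.09°,0.6552) → tip=(0.0608,-0.0804,0.6447)
cmd 2: set ℓ=0.8274 → (κ,φ,ℓ)=(0.4735,307.09°,0.8274) → tip=(0.0965,-0.1276,0.8064)

0.096 -0.128 0.806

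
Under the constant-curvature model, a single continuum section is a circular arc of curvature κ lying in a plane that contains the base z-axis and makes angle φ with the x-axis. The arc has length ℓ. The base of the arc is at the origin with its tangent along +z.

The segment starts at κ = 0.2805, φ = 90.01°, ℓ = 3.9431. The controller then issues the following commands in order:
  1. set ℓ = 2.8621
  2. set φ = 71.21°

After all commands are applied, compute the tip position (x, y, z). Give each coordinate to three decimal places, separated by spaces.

0.351 1.030 2.564

initial: κ=0.2805, φ=90.01°, ℓ=3.9431
cmd 1: set ℓ=2.8621 → (κ,φ,ℓ)=(0.2805,90.01°,2.8621) → tip=(-0.0002,1.0885,2.5644)
cmd 2: set φ=71.21° → (κ,φ,ℓ)=(0.2805,71.21°,2.8621) → tip=(0.3506,1.0305,2.5644)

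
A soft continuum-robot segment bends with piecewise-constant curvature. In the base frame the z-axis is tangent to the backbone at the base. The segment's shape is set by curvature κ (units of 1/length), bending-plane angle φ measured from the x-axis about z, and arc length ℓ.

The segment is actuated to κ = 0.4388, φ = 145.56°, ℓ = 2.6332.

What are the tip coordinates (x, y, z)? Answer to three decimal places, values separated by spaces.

-1.121 0.769 2.085

θ = κ·ℓ = 0.4388 × 2.6332 = 1.15545 rad
ρ = (1 − cos θ)/κ = (1 − 0.40351)/0.4388 = 1.35937
z = sin θ / κ = 0.91498/0.4388 = 2.08518
x = ρ cos φ = 1.35937 × cos(145.56°) = -1.12110
y = ρ sin φ = 1.35937 × sin(145.56°) = 0.76878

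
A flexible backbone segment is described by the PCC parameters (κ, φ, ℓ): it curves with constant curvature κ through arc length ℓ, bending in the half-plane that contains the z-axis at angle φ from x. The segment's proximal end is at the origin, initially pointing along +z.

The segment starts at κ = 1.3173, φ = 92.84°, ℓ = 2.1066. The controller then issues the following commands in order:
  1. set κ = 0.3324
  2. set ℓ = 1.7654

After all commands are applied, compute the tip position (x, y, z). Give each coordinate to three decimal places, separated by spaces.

initial: κ=1.3173, φ=92.84°, ℓ=2.1066
cmd 1: set κ=0.3324 → (κ,φ,ℓ)=(0.3324,92.84°,2.1066) → tip=(-0.0351,0.7070,1.9386)
cmd 2: set ℓ=1.7654 → (κ,φ,ℓ)=(0.3324,92.84°,1.7654) → tip=(-0.0249,0.5027,1.6658)

-0.025 0.503 1.666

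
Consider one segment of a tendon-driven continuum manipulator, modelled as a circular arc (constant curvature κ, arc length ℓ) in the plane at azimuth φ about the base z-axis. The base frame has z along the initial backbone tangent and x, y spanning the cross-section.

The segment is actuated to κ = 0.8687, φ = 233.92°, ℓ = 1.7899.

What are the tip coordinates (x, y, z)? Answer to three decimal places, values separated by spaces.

-0.667 -0.916 1.151

θ = κ·ℓ = 0.8687 × 1.7899 = 1.55489 rad
ρ = (1 − cos θ)/κ = (1 − 0.01591)/0.8687 = 1.13283
z = sin θ / κ = 0.99987/0.8687 = 1.15100
x = ρ cos φ = 1.13283 × cos(233.92°) = -0.66714
y = ρ sin φ = 1.13283 × sin(233.92°) = -0.91555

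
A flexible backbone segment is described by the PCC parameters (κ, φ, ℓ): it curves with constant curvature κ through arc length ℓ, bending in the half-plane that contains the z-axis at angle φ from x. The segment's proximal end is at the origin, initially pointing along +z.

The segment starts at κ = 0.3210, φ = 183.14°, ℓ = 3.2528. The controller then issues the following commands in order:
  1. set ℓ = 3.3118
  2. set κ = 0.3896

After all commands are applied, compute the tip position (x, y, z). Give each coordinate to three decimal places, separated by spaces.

-1.853 -0.102 2.466

initial: κ=0.3210, φ=183.14°, ℓ=3.2528
cmd 1: set ℓ=3.3118 → (κ,φ,ℓ)=(0.3210,183.14°,3.3118) → tip=(-1.5983,-0.0877,2.7223)
cmd 2: set κ=0.3896 → (κ,φ,ℓ)=(0.3896,183.14°,3.3118) → tip=(-1.8533,-0.1017,2.4664)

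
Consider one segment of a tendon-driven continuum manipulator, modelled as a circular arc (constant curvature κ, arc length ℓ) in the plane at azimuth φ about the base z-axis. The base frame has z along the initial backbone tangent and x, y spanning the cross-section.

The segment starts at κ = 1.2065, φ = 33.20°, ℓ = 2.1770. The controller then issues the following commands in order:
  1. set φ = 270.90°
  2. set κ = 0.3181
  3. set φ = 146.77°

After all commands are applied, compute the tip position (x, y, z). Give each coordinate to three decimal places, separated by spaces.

initial: κ=1.2065, φ=33.20°, ℓ=2.1770
cmd 1: set φ=270.90° → (κ,φ,ℓ)=(1.2065,270.90°,2.1770) → tip=(0.0243,-1.5500,0.4083)
cmd 2: set κ=0.3181 → (κ,φ,ℓ)=(0.3181,270.90°,2.1770) → tip=(0.0114,-0.7241,2.0071)
cmd 3: set φ=146.77° → (κ,φ,ℓ)=(0.3181,146.77°,2.1770) → tip=(-0.6057,0.3968,2.0071)

-0.606 0.397 2.007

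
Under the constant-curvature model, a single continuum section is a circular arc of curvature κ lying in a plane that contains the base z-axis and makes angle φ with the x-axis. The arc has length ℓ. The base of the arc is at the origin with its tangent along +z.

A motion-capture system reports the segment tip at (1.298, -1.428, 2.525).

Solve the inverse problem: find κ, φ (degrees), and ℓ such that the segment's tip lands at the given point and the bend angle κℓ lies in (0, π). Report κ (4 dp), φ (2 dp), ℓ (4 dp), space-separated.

0.3821 312.27 3.4153

ρ = √(x²+y²) = √(1.298² + -1.428²) = 1.92976
φ = atan2(y, x) mod 360° = atan2(-1.428, 1.298) = 312.2697°
|p|² = ρ² + z² = 1.92976² + 2.525² = 10.09961
κ = 2ρ / |p|² = 2×1.92976 / 10.09961 = 0.38215
θ = 2·atan2(ρ, z) = 2·atan2(1.92976, 2.525) = 1.30513 rad
ℓ = θ/κ = 1.30513/0.38215 = 3.41528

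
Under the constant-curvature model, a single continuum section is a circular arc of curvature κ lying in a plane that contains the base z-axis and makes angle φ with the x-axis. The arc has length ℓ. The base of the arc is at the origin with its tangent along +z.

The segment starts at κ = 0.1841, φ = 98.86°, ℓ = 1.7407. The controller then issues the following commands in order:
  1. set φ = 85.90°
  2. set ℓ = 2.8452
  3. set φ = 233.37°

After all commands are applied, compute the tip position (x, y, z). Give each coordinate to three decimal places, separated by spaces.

initial: κ=0.1841, φ=98.86°, ℓ=1.7407
cmd 1: set φ=85.90° → (κ,φ,ℓ)=(0.1841,85.90°,1.7407) → tip=(0.0198,0.2758,1.7111)
cmd 2: set ℓ=2.8452 → (κ,φ,ℓ)=(0.1841,85.90°,2.8452) → tip=(0.0521,0.7264,2.7169)
cmd 3: set φ=233.37° → (κ,φ,ℓ)=(0.1841,233.37°,2.8452) → tip=(-0.4345,-0.5844,2.7169)

-0.435 -0.584 2.717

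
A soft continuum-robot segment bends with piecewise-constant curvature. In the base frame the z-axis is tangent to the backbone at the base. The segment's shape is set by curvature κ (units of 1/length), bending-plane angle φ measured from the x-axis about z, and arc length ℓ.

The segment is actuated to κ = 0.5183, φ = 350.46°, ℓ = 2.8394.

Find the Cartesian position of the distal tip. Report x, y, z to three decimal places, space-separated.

θ = κ·ℓ = 0.5183 × 2.8394 = 1.47166 rad
ρ = (1 − cos θ)/κ = (1 − 0.09897)/0.5183 = 1.73843
z = sin θ / κ = 0.99509/0.5183 = 1.91991
x = ρ cos φ = 1.73843 × cos(350.46°) = 1.71439
y = ρ sin φ = 1.73843 × sin(350.46°) = -0.28812

1.714 -0.288 1.920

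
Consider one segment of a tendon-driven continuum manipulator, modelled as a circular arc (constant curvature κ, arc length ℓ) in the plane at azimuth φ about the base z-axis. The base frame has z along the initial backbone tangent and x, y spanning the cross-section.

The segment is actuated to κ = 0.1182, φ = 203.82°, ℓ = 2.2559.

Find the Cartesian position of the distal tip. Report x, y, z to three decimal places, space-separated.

-0.274 -0.121 2.229

θ = κ·ℓ = 0.1182 × 2.2559 = 0.26665 rad
ρ = (1 − cos θ)/κ = (1 − 0.96466)/0.1182 = 0.29899
z = sin θ / κ = 0.26350/0.1182 = 2.22926
x = ρ cos φ = 0.29899 × cos(203.82°) = -0.27352
y = ρ sin φ = 0.29899 × sin(203.82°) = -0.12075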